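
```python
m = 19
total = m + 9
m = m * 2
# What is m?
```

Trace (tracking m):
m = 19  # -> m = 19
total = m + 9  # -> total = 28
m = m * 2  # -> m = 38

Answer: 38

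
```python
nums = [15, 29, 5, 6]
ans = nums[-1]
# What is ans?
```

Trace (tracking ans):
nums = [15, 29, 5, 6]  # -> nums = [15, 29, 5, 6]
ans = nums[-1]  # -> ans = 6

Answer: 6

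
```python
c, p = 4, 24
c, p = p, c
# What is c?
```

Trace (tracking c):
c, p = (4, 24)  # -> c = 4, p = 24
c, p = (p, c)  # -> c = 24, p = 4

Answer: 24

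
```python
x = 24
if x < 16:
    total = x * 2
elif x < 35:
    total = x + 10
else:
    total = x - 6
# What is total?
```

Answer: 34

Derivation:
Trace (tracking total):
x = 24  # -> x = 24
if x < 16:  # condition is False
elif x < 35:  # condition is True
    total = x + 10  # -> total = 34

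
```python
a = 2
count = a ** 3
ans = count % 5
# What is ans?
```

Trace (tracking ans):
a = 2  # -> a = 2
count = a ** 3  # -> count = 8
ans = count % 5  # -> ans = 3

Answer: 3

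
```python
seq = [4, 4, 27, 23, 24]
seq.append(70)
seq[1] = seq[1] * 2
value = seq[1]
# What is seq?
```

Answer: [4, 8, 27, 23, 24, 70]

Derivation:
Trace (tracking seq):
seq = [4, 4, 27, 23, 24]  # -> seq = [4, 4, 27, 23, 24]
seq.append(70)  # -> seq = [4, 4, 27, 23, 24, 70]
seq[1] = seq[1] * 2  # -> seq = [4, 8, 27, 23, 24, 70]
value = seq[1]  # -> value = 8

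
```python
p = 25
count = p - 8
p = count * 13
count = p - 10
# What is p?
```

Answer: 221

Derivation:
Trace (tracking p):
p = 25  # -> p = 25
count = p - 8  # -> count = 17
p = count * 13  # -> p = 221
count = p - 10  # -> count = 211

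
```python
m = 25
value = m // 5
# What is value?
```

Answer: 5

Derivation:
Trace (tracking value):
m = 25  # -> m = 25
value = m // 5  # -> value = 5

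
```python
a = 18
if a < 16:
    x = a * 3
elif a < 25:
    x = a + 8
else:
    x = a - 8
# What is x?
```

Answer: 26

Derivation:
Trace (tracking x):
a = 18  # -> a = 18
if a < 16:  # condition is False
elif a < 25:  # condition is True
    x = a + 8  # -> x = 26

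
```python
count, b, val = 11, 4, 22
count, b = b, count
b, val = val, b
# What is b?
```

Trace (tracking b):
count, b, val = (11, 4, 22)  # -> count = 11, b = 4, val = 22
count, b = (b, count)  # -> count = 4, b = 11
b, val = (val, b)  # -> b = 22, val = 11

Answer: 22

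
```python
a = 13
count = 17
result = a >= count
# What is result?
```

Trace (tracking result):
a = 13  # -> a = 13
count = 17  # -> count = 17
result = a >= count  # -> result = False

Answer: False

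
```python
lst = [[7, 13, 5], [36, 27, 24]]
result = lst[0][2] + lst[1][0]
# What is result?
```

Trace (tracking result):
lst = [[7, 13, 5], [36, 27, 24]]  # -> lst = [[7, 13, 5], [36, 27, 24]]
result = lst[0][2] + lst[1][0]  # -> result = 41

Answer: 41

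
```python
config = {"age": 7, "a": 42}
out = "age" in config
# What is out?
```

Trace (tracking out):
config = {'age': 7, 'a': 42}  # -> config = {'age': 7, 'a': 42}
out = 'age' in config  # -> out = True

Answer: True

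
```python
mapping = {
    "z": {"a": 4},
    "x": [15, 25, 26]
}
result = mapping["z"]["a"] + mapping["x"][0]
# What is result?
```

Answer: 19

Derivation:
Trace (tracking result):
mapping = {'z': {'a': 4}, 'x': [15, 25, 26]}  # -> mapping = {'z': {'a': 4}, 'x': [15, 25, 26]}
result = mapping['z']['a'] + mapping['x'][0]  # -> result = 19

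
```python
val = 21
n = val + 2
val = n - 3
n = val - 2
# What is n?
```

Answer: 18

Derivation:
Trace (tracking n):
val = 21  # -> val = 21
n = val + 2  # -> n = 23
val = n - 3  # -> val = 20
n = val - 2  # -> n = 18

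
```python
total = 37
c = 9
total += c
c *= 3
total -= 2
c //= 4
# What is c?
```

Trace (tracking c):
total = 37  # -> total = 37
c = 9  # -> c = 9
total += c  # -> total = 46
c *= 3  # -> c = 27
total -= 2  # -> total = 44
c //= 4  # -> c = 6

Answer: 6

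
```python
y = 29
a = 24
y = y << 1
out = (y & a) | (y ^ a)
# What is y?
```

Answer: 58

Derivation:
Trace (tracking y):
y = 29  # -> y = 29
a = 24  # -> a = 24
y = y << 1  # -> y = 58
out = y & a | y ^ a  # -> out = 58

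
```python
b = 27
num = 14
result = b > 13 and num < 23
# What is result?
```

Answer: True

Derivation:
Trace (tracking result):
b = 27  # -> b = 27
num = 14  # -> num = 14
result = b > 13 and num < 23  # -> result = True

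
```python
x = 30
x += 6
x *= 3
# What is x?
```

Answer: 108

Derivation:
Trace (tracking x):
x = 30  # -> x = 30
x += 6  # -> x = 36
x *= 3  # -> x = 108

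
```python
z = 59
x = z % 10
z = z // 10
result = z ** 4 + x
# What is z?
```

Answer: 5

Derivation:
Trace (tracking z):
z = 59  # -> z = 59
x = z % 10  # -> x = 9
z = z // 10  # -> z = 5
result = z ** 4 + x  # -> result = 634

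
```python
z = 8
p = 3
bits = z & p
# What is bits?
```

Trace (tracking bits):
z = 8  # -> z = 8
p = 3  # -> p = 3
bits = z & p  # -> bits = 0

Answer: 0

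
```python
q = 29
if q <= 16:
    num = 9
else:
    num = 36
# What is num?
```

Trace (tracking num):
q = 29  # -> q = 29
if q <= 16:  # condition is False
else:
    num = 36  # -> num = 36

Answer: 36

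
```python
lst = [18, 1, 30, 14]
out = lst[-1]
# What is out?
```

Trace (tracking out):
lst = [18, 1, 30, 14]  # -> lst = [18, 1, 30, 14]
out = lst[-1]  # -> out = 14

Answer: 14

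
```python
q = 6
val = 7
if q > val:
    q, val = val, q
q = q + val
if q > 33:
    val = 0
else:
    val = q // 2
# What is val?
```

Answer: 6

Derivation:
Trace (tracking val):
q = 6  # -> q = 6
val = 7  # -> val = 7
if q > val:  # condition is False
q = q + val  # -> q = 13
if q > 33:  # condition is False
else:
    val = q // 2  # -> val = 6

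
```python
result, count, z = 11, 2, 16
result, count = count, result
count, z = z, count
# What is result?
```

Trace (tracking result):
result, count, z = (11, 2, 16)  # -> result = 11, count = 2, z = 16
result, count = (count, result)  # -> result = 2, count = 11
count, z = (z, count)  # -> count = 16, z = 11

Answer: 2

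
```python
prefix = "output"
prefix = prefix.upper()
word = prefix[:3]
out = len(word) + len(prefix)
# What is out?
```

Trace (tracking out):
prefix = 'output'  # -> prefix = 'output'
prefix = prefix.upper()  # -> prefix = 'OUTPUT'
word = prefix[:3]  # -> word = 'OUT'
out = len(word) + len(prefix)  # -> out = 9

Answer: 9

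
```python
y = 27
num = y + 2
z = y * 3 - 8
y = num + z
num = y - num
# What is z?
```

Answer: 73

Derivation:
Trace (tracking z):
y = 27  # -> y = 27
num = y + 2  # -> num = 29
z = y * 3 - 8  # -> z = 73
y = num + z  # -> y = 102
num = y - num  # -> num = 73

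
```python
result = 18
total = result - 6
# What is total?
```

Trace (tracking total):
result = 18  # -> result = 18
total = result - 6  # -> total = 12

Answer: 12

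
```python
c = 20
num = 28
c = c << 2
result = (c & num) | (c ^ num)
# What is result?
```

Trace (tracking result):
c = 20  # -> c = 20
num = 28  # -> num = 28
c = c << 2  # -> c = 80
result = c & num | c ^ num  # -> result = 92

Answer: 92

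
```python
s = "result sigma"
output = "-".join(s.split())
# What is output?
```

Trace (tracking output):
s = 'result sigma'  # -> s = 'result sigma'
output = '-'.join(s.split())  # -> output = 'result-sigma'

Answer: 'result-sigma'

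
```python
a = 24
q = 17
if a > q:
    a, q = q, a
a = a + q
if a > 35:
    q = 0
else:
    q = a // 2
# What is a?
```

Trace (tracking a):
a = 24  # -> a = 24
q = 17  # -> q = 17
if a > q:  # condition is True
    a, q = (q, a)  # -> a = 17, q = 24
a = a + q  # -> a = 41
if a > 35:  # condition is True
    q = 0  # -> q = 0

Answer: 41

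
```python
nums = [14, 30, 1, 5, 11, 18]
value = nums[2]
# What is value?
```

Trace (tracking value):
nums = [14, 30, 1, 5, 11, 18]  # -> nums = [14, 30, 1, 5, 11, 18]
value = nums[2]  # -> value = 1

Answer: 1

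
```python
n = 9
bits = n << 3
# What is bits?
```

Answer: 72

Derivation:
Trace (tracking bits):
n = 9  # -> n = 9
bits = n << 3  # -> bits = 72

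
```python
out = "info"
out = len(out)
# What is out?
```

Trace (tracking out):
out = 'info'  # -> out = 'info'
out = len(out)  # -> out = 4

Answer: 4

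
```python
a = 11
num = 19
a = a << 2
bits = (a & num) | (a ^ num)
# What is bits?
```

Trace (tracking bits):
a = 11  # -> a = 11
num = 19  # -> num = 19
a = a << 2  # -> a = 44
bits = a & num | a ^ num  # -> bits = 63

Answer: 63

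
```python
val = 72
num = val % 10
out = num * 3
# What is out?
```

Answer: 6

Derivation:
Trace (tracking out):
val = 72  # -> val = 72
num = val % 10  # -> num = 2
out = num * 3  # -> out = 6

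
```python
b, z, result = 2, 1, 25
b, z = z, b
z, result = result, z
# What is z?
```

Trace (tracking z):
b, z, result = (2, 1, 25)  # -> b = 2, z = 1, result = 25
b, z = (z, b)  # -> b = 1, z = 2
z, result = (result, z)  # -> z = 25, result = 2

Answer: 25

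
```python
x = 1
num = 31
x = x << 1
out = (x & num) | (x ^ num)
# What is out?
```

Trace (tracking out):
x = 1  # -> x = 1
num = 31  # -> num = 31
x = x << 1  # -> x = 2
out = x & num | x ^ num  # -> out = 31

Answer: 31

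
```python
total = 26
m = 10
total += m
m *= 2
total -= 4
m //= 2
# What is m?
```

Trace (tracking m):
total = 26  # -> total = 26
m = 10  # -> m = 10
total += m  # -> total = 36
m *= 2  # -> m = 20
total -= 4  # -> total = 32
m //= 2  # -> m = 10

Answer: 10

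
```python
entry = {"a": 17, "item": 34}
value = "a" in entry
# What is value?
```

Trace (tracking value):
entry = {'a': 17, 'item': 34}  # -> entry = {'a': 17, 'item': 34}
value = 'a' in entry  # -> value = True

Answer: True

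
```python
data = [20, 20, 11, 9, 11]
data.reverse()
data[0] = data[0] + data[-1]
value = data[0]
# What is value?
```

Answer: 31

Derivation:
Trace (tracking value):
data = [20, 20, 11, 9, 11]  # -> data = [20, 20, 11, 9, 11]
data.reverse()  # -> data = [11, 9, 11, 20, 20]
data[0] = data[0] + data[-1]  # -> data = [31, 9, 11, 20, 20]
value = data[0]  # -> value = 31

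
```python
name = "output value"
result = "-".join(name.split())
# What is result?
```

Answer: 'output-value'

Derivation:
Trace (tracking result):
name = 'output value'  # -> name = 'output value'
result = '-'.join(name.split())  # -> result = 'output-value'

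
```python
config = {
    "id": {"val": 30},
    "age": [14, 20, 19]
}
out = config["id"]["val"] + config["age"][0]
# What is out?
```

Answer: 44

Derivation:
Trace (tracking out):
config = {'id': {'val': 30}, 'age': [14, 20, 19]}  # -> config = {'id': {'val': 30}, 'age': [14, 20, 19]}
out = config['id']['val'] + config['age'][0]  # -> out = 44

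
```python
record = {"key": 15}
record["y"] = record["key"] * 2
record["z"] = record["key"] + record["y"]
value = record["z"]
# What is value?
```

Trace (tracking value):
record = {'key': 15}  # -> record = {'key': 15}
record['y'] = record['key'] * 2  # -> record = {'key': 15, 'y': 30}
record['z'] = record['key'] + record['y']  # -> record = {'key': 15, 'y': 30, 'z': 45}
value = record['z']  # -> value = 45

Answer: 45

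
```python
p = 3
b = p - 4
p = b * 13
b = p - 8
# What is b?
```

Trace (tracking b):
p = 3  # -> p = 3
b = p - 4  # -> b = -1
p = b * 13  # -> p = -13
b = p - 8  # -> b = -21

Answer: -21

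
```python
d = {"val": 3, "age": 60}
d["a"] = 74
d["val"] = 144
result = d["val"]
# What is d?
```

Answer: {'val': 144, 'age': 60, 'a': 74}

Derivation:
Trace (tracking d):
d = {'val': 3, 'age': 60}  # -> d = {'val': 3, 'age': 60}
d['a'] = 74  # -> d = {'val': 3, 'age': 60, 'a': 74}
d['val'] = 144  # -> d = {'val': 144, 'age': 60, 'a': 74}
result = d['val']  # -> result = 144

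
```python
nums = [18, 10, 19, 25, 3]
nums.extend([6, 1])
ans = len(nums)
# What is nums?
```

Trace (tracking nums):
nums = [18, 10, 19, 25, 3]  # -> nums = [18, 10, 19, 25, 3]
nums.extend([6, 1])  # -> nums = [18, 10, 19, 25, 3, 6, 1]
ans = len(nums)  # -> ans = 7

Answer: [18, 10, 19, 25, 3, 6, 1]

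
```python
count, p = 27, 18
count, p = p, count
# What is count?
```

Trace (tracking count):
count, p = (27, 18)  # -> count = 27, p = 18
count, p = (p, count)  # -> count = 18, p = 27

Answer: 18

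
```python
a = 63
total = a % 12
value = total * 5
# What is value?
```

Answer: 15

Derivation:
Trace (tracking value):
a = 63  # -> a = 63
total = a % 12  # -> total = 3
value = total * 5  # -> value = 15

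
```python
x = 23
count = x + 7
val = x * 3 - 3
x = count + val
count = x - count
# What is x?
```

Trace (tracking x):
x = 23  # -> x = 23
count = x + 7  # -> count = 30
val = x * 3 - 3  # -> val = 66
x = count + val  # -> x = 96
count = x - count  # -> count = 66

Answer: 96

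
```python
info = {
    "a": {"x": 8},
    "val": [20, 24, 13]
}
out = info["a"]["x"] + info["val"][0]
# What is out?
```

Trace (tracking out):
info = {'a': {'x': 8}, 'val': [20, 24, 13]}  # -> info = {'a': {'x': 8}, 'val': [20, 24, 13]}
out = info['a']['x'] + info['val'][0]  # -> out = 28

Answer: 28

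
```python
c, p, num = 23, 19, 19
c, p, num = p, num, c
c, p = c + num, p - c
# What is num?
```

Answer: 23

Derivation:
Trace (tracking num):
c, p, num = (23, 19, 19)  # -> c = 23, p = 19, num = 19
c, p, num = (p, num, c)  # -> c = 19, p = 19, num = 23
c, p = (c + num, p - c)  # -> c = 42, p = 0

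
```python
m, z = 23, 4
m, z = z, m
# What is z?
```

Answer: 23

Derivation:
Trace (tracking z):
m, z = (23, 4)  # -> m = 23, z = 4
m, z = (z, m)  # -> m = 4, z = 23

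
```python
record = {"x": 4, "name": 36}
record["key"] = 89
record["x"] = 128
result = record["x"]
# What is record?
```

Trace (tracking record):
record = {'x': 4, 'name': 36}  # -> record = {'x': 4, 'name': 36}
record['key'] = 89  # -> record = {'x': 4, 'name': 36, 'key': 89}
record['x'] = 128  # -> record = {'x': 128, 'name': 36, 'key': 89}
result = record['x']  # -> result = 128

Answer: {'x': 128, 'name': 36, 'key': 89}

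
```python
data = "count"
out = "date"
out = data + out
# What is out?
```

Trace (tracking out):
data = 'count'  # -> data = 'count'
out = 'date'  # -> out = 'date'
out = data + out  # -> out = 'countdate'

Answer: 'countdate'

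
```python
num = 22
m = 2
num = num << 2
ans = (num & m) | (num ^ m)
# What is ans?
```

Answer: 90

Derivation:
Trace (tracking ans):
num = 22  # -> num = 22
m = 2  # -> m = 2
num = num << 2  # -> num = 88
ans = num & m | num ^ m  # -> ans = 90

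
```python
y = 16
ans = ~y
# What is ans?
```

Answer: -17

Derivation:
Trace (tracking ans):
y = 16  # -> y = 16
ans = ~y  # -> ans = -17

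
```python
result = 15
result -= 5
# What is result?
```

Trace (tracking result):
result = 15  # -> result = 15
result -= 5  # -> result = 10

Answer: 10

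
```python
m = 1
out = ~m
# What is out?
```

Answer: -2

Derivation:
Trace (tracking out):
m = 1  # -> m = 1
out = ~m  # -> out = -2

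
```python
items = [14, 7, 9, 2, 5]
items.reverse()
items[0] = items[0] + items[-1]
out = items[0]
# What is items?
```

Answer: [19, 2, 9, 7, 14]

Derivation:
Trace (tracking items):
items = [14, 7, 9, 2, 5]  # -> items = [14, 7, 9, 2, 5]
items.reverse()  # -> items = [5, 2, 9, 7, 14]
items[0] = items[0] + items[-1]  # -> items = [19, 2, 9, 7, 14]
out = items[0]  # -> out = 19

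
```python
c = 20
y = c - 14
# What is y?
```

Trace (tracking y):
c = 20  # -> c = 20
y = c - 14  # -> y = 6

Answer: 6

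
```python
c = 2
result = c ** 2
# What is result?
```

Trace (tracking result):
c = 2  # -> c = 2
result = c ** 2  # -> result = 4

Answer: 4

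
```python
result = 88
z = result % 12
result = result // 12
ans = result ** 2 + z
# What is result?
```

Trace (tracking result):
result = 88  # -> result = 88
z = result % 12  # -> z = 4
result = result // 12  # -> result = 7
ans = result ** 2 + z  # -> ans = 53

Answer: 7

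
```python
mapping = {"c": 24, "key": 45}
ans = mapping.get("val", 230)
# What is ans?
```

Answer: 230

Derivation:
Trace (tracking ans):
mapping = {'c': 24, 'key': 45}  # -> mapping = {'c': 24, 'key': 45}
ans = mapping.get('val', 230)  # -> ans = 230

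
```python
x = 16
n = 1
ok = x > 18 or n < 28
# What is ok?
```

Trace (tracking ok):
x = 16  # -> x = 16
n = 1  # -> n = 1
ok = x > 18 or n < 28  # -> ok = True

Answer: True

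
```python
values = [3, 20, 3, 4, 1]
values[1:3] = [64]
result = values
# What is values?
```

Trace (tracking values):
values = [3, 20, 3, 4, 1]  # -> values = [3, 20, 3, 4, 1]
values[1:3] = [64]  # -> values = [3, 64, 4, 1]
result = values  # -> result = [3, 64, 4, 1]

Answer: [3, 64, 4, 1]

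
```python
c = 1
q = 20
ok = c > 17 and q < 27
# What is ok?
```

Trace (tracking ok):
c = 1  # -> c = 1
q = 20  # -> q = 20
ok = c > 17 and q < 27  # -> ok = False

Answer: False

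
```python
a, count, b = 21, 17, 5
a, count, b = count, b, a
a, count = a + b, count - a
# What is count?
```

Answer: -12

Derivation:
Trace (tracking count):
a, count, b = (21, 17, 5)  # -> a = 21, count = 17, b = 5
a, count, b = (count, b, a)  # -> a = 17, count = 5, b = 21
a, count = (a + b, count - a)  # -> a = 38, count = -12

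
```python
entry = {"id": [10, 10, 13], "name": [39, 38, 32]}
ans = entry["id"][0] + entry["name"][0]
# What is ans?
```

Answer: 49

Derivation:
Trace (tracking ans):
entry = {'id': [10, 10, 13], 'name': [39, 38, 32]}  # -> entry = {'id': [10, 10, 13], 'name': [39, 38, 32]}
ans = entry['id'][0] + entry['name'][0]  # -> ans = 49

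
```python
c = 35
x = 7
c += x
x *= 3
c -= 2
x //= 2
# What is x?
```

Answer: 10

Derivation:
Trace (tracking x):
c = 35  # -> c = 35
x = 7  # -> x = 7
c += x  # -> c = 42
x *= 3  # -> x = 21
c -= 2  # -> c = 40
x //= 2  # -> x = 10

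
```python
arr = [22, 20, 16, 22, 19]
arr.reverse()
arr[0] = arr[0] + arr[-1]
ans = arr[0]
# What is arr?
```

Answer: [41, 22, 16, 20, 22]

Derivation:
Trace (tracking arr):
arr = [22, 20, 16, 22, 19]  # -> arr = [22, 20, 16, 22, 19]
arr.reverse()  # -> arr = [19, 22, 16, 20, 22]
arr[0] = arr[0] + arr[-1]  # -> arr = [41, 22, 16, 20, 22]
ans = arr[0]  # -> ans = 41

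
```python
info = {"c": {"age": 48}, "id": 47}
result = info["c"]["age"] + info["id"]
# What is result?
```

Trace (tracking result):
info = {'c': {'age': 48}, 'id': 47}  # -> info = {'c': {'age': 48}, 'id': 47}
result = info['c']['age'] + info['id']  # -> result = 95

Answer: 95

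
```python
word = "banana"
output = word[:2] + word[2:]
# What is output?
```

Trace (tracking output):
word = 'banana'  # -> word = 'banana'
output = word[:2] + word[2:]  # -> output = 'banana'

Answer: 'banana'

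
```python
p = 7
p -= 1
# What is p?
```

Answer: 6

Derivation:
Trace (tracking p):
p = 7  # -> p = 7
p -= 1  # -> p = 6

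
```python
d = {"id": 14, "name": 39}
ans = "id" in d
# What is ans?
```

Answer: True

Derivation:
Trace (tracking ans):
d = {'id': 14, 'name': 39}  # -> d = {'id': 14, 'name': 39}
ans = 'id' in d  # -> ans = True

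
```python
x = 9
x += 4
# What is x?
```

Trace (tracking x):
x = 9  # -> x = 9
x += 4  # -> x = 13

Answer: 13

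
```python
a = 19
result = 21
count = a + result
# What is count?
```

Answer: 40

Derivation:
Trace (tracking count):
a = 19  # -> a = 19
result = 21  # -> result = 21
count = a + result  # -> count = 40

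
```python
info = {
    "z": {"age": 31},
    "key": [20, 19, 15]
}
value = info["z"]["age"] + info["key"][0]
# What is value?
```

Trace (tracking value):
info = {'z': {'age': 31}, 'key': [20, 19, 15]}  # -> info = {'z': {'age': 31}, 'key': [20, 19, 15]}
value = info['z']['age'] + info['key'][0]  # -> value = 51

Answer: 51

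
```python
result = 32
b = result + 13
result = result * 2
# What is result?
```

Answer: 64

Derivation:
Trace (tracking result):
result = 32  # -> result = 32
b = result + 13  # -> b = 45
result = result * 2  # -> result = 64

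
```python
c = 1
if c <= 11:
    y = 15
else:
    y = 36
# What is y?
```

Answer: 15

Derivation:
Trace (tracking y):
c = 1  # -> c = 1
if c <= 11:  # condition is True
    y = 15  # -> y = 15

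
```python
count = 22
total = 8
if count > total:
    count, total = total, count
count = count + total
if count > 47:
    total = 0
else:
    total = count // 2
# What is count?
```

Trace (tracking count):
count = 22  # -> count = 22
total = 8  # -> total = 8
if count > total:  # condition is True
    count, total = (total, count)  # -> count = 8, total = 22
count = count + total  # -> count = 30
if count > 47:  # condition is False
else:
    total = count // 2  # -> total = 15

Answer: 30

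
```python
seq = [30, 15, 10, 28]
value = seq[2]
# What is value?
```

Answer: 10

Derivation:
Trace (tracking value):
seq = [30, 15, 10, 28]  # -> seq = [30, 15, 10, 28]
value = seq[2]  # -> value = 10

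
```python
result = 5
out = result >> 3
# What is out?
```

Answer: 0

Derivation:
Trace (tracking out):
result = 5  # -> result = 5
out = result >> 3  # -> out = 0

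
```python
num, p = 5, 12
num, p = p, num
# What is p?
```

Answer: 5

Derivation:
Trace (tracking p):
num, p = (5, 12)  # -> num = 5, p = 12
num, p = (p, num)  # -> num = 12, p = 5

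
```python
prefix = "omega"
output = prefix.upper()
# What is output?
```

Trace (tracking output):
prefix = 'omega'  # -> prefix = 'omega'
output = prefix.upper()  # -> output = 'OMEGA'

Answer: 'OMEGA'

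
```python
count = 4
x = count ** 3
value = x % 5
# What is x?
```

Answer: 64

Derivation:
Trace (tracking x):
count = 4  # -> count = 4
x = count ** 3  # -> x = 64
value = x % 5  # -> value = 4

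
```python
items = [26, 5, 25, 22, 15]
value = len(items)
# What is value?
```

Answer: 5

Derivation:
Trace (tracking value):
items = [26, 5, 25, 22, 15]  # -> items = [26, 5, 25, 22, 15]
value = len(items)  # -> value = 5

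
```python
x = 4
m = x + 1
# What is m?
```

Trace (tracking m):
x = 4  # -> x = 4
m = x + 1  # -> m = 5

Answer: 5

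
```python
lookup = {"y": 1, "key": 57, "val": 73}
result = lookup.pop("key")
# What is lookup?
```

Trace (tracking lookup):
lookup = {'y': 1, 'key': 57, 'val': 73}  # -> lookup = {'y': 1, 'key': 57, 'val': 73}
result = lookup.pop('key')  # -> result = 57

Answer: {'y': 1, 'val': 73}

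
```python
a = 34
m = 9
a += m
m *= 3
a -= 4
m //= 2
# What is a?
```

Trace (tracking a):
a = 34  # -> a = 34
m = 9  # -> m = 9
a += m  # -> a = 43
m *= 3  # -> m = 27
a -= 4  # -> a = 39
m //= 2  # -> m = 13

Answer: 39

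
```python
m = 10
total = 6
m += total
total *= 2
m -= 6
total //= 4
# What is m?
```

Answer: 10

Derivation:
Trace (tracking m):
m = 10  # -> m = 10
total = 6  # -> total = 6
m += total  # -> m = 16
total *= 2  # -> total = 12
m -= 6  # -> m = 10
total //= 4  # -> total = 3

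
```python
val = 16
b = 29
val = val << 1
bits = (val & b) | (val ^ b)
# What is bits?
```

Trace (tracking bits):
val = 16  # -> val = 16
b = 29  # -> b = 29
val = val << 1  # -> val = 32
bits = val & b | val ^ b  # -> bits = 61

Answer: 61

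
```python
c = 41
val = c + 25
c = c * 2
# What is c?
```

Trace (tracking c):
c = 41  # -> c = 41
val = c + 25  # -> val = 66
c = c * 2  # -> c = 82

Answer: 82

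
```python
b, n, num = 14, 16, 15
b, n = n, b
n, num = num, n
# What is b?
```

Trace (tracking b):
b, n, num = (14, 16, 15)  # -> b = 14, n = 16, num = 15
b, n = (n, b)  # -> b = 16, n = 14
n, num = (num, n)  # -> n = 15, num = 14

Answer: 16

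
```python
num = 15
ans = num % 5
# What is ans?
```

Answer: 0

Derivation:
Trace (tracking ans):
num = 15  # -> num = 15
ans = num % 5  # -> ans = 0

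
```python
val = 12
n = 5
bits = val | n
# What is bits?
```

Answer: 13

Derivation:
Trace (tracking bits):
val = 12  # -> val = 12
n = 5  # -> n = 5
bits = val | n  # -> bits = 13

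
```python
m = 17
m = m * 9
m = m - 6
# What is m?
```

Trace (tracking m):
m = 17  # -> m = 17
m = m * 9  # -> m = 153
m = m - 6  # -> m = 147

Answer: 147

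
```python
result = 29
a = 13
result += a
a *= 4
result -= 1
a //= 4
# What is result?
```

Trace (tracking result):
result = 29  # -> result = 29
a = 13  # -> a = 13
result += a  # -> result = 42
a *= 4  # -> a = 52
result -= 1  # -> result = 41
a //= 4  # -> a = 13

Answer: 41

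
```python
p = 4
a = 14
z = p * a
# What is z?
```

Answer: 56

Derivation:
Trace (tracking z):
p = 4  # -> p = 4
a = 14  # -> a = 14
z = p * a  # -> z = 56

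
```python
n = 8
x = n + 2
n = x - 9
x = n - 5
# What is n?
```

Answer: 1

Derivation:
Trace (tracking n):
n = 8  # -> n = 8
x = n + 2  # -> x = 10
n = x - 9  # -> n = 1
x = n - 5  # -> x = -4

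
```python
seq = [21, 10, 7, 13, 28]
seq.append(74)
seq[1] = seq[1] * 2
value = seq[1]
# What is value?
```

Trace (tracking value):
seq = [21, 10, 7, 13, 28]  # -> seq = [21, 10, 7, 13, 28]
seq.append(74)  # -> seq = [21, 10, 7, 13, 28, 74]
seq[1] = seq[1] * 2  # -> seq = [21, 20, 7, 13, 28, 74]
value = seq[1]  # -> value = 20

Answer: 20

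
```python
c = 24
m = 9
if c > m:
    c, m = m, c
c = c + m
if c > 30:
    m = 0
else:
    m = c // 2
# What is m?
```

Trace (tracking m):
c = 24  # -> c = 24
m = 9  # -> m = 9
if c > m:  # condition is True
    c, m = (m, c)  # -> c = 9, m = 24
c = c + m  # -> c = 33
if c > 30:  # condition is True
    m = 0  # -> m = 0

Answer: 0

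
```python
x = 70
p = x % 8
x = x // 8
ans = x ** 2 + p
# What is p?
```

Answer: 6

Derivation:
Trace (tracking p):
x = 70  # -> x = 70
p = x % 8  # -> p = 6
x = x // 8  # -> x = 8
ans = x ** 2 + p  # -> ans = 70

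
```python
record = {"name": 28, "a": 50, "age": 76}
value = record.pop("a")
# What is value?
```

Answer: 50

Derivation:
Trace (tracking value):
record = {'name': 28, 'a': 50, 'age': 76}  # -> record = {'name': 28, 'a': 50, 'age': 76}
value = record.pop('a')  # -> value = 50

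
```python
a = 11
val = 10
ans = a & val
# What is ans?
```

Answer: 10

Derivation:
Trace (tracking ans):
a = 11  # -> a = 11
val = 10  # -> val = 10
ans = a & val  # -> ans = 10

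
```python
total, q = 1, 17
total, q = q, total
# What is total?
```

Answer: 17

Derivation:
Trace (tracking total):
total, q = (1, 17)  # -> total = 1, q = 17
total, q = (q, total)  # -> total = 17, q = 1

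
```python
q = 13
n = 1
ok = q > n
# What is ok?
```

Trace (tracking ok):
q = 13  # -> q = 13
n = 1  # -> n = 1
ok = q > n  # -> ok = True

Answer: True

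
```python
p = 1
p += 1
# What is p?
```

Trace (tracking p):
p = 1  # -> p = 1
p += 1  # -> p = 2

Answer: 2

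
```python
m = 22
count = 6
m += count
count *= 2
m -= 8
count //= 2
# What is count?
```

Answer: 6

Derivation:
Trace (tracking count):
m = 22  # -> m = 22
count = 6  # -> count = 6
m += count  # -> m = 28
count *= 2  # -> count = 12
m -= 8  # -> m = 20
count //= 2  # -> count = 6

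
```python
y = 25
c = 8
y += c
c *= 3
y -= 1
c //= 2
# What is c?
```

Trace (tracking c):
y = 25  # -> y = 25
c = 8  # -> c = 8
y += c  # -> y = 33
c *= 3  # -> c = 24
y -= 1  # -> y = 32
c //= 2  # -> c = 12

Answer: 12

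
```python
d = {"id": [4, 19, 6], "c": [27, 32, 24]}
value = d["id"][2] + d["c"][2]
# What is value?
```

Trace (tracking value):
d = {'id': [4, 19, 6], 'c': [27, 32, 24]}  # -> d = {'id': [4, 19, 6], 'c': [27, 32, 24]}
value = d['id'][2] + d['c'][2]  # -> value = 30

Answer: 30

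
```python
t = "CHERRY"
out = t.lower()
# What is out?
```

Answer: 'cherry'

Derivation:
Trace (tracking out):
t = 'CHERRY'  # -> t = 'CHERRY'
out = t.lower()  # -> out = 'cherry'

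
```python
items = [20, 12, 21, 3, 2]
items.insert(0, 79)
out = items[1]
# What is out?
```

Answer: 20

Derivation:
Trace (tracking out):
items = [20, 12, 21, 3, 2]  # -> items = [20, 12, 21, 3, 2]
items.insert(0, 79)  # -> items = [79, 20, 12, 21, 3, 2]
out = items[1]  # -> out = 20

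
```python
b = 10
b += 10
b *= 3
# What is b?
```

Trace (tracking b):
b = 10  # -> b = 10
b += 10  # -> b = 20
b *= 3  # -> b = 60

Answer: 60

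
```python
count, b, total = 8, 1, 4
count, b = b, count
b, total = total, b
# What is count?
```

Trace (tracking count):
count, b, total = (8, 1, 4)  # -> count = 8, b = 1, total = 4
count, b = (b, count)  # -> count = 1, b = 8
b, total = (total, b)  # -> b = 4, total = 8

Answer: 1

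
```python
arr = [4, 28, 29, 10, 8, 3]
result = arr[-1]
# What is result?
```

Trace (tracking result):
arr = [4, 28, 29, 10, 8, 3]  # -> arr = [4, 28, 29, 10, 8, 3]
result = arr[-1]  # -> result = 3

Answer: 3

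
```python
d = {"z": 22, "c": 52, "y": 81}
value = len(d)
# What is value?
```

Answer: 3

Derivation:
Trace (tracking value):
d = {'z': 22, 'c': 52, 'y': 81}  # -> d = {'z': 22, 'c': 52, 'y': 81}
value = len(d)  # -> value = 3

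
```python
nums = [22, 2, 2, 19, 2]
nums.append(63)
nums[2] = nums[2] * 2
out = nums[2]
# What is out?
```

Trace (tracking out):
nums = [22, 2, 2, 19, 2]  # -> nums = [22, 2, 2, 19, 2]
nums.append(63)  # -> nums = [22, 2, 2, 19, 2, 63]
nums[2] = nums[2] * 2  # -> nums = [22, 2, 4, 19, 2, 63]
out = nums[2]  # -> out = 4

Answer: 4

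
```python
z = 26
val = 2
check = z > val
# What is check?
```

Answer: True

Derivation:
Trace (tracking check):
z = 26  # -> z = 26
val = 2  # -> val = 2
check = z > val  # -> check = True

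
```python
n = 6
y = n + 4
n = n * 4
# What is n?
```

Trace (tracking n):
n = 6  # -> n = 6
y = n + 4  # -> y = 10
n = n * 4  # -> n = 24

Answer: 24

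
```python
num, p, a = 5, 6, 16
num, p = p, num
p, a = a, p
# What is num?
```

Answer: 6

Derivation:
Trace (tracking num):
num, p, a = (5, 6, 16)  # -> num = 5, p = 6, a = 16
num, p = (p, num)  # -> num = 6, p = 5
p, a = (a, p)  # -> p = 16, a = 5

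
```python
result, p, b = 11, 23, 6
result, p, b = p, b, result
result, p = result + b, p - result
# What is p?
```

Trace (tracking p):
result, p, b = (11, 23, 6)  # -> result = 11, p = 23, b = 6
result, p, b = (p, b, result)  # -> result = 23, p = 6, b = 11
result, p = (result + b, p - result)  # -> result = 34, p = -17

Answer: -17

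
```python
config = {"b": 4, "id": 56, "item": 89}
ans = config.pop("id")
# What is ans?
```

Answer: 56

Derivation:
Trace (tracking ans):
config = {'b': 4, 'id': 56, 'item': 89}  # -> config = {'b': 4, 'id': 56, 'item': 89}
ans = config.pop('id')  # -> ans = 56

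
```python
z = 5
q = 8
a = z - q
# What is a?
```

Trace (tracking a):
z = 5  # -> z = 5
q = 8  # -> q = 8
a = z - q  # -> a = -3

Answer: -3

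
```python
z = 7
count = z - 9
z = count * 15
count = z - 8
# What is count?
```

Answer: -38

Derivation:
Trace (tracking count):
z = 7  # -> z = 7
count = z - 9  # -> count = -2
z = count * 15  # -> z = -30
count = z - 8  # -> count = -38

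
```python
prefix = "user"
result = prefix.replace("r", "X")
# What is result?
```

Trace (tracking result):
prefix = 'user'  # -> prefix = 'user'
result = prefix.replace('r', 'X')  # -> result = 'useX'

Answer: 'useX'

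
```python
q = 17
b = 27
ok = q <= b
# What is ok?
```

Trace (tracking ok):
q = 17  # -> q = 17
b = 27  # -> b = 27
ok = q <= b  # -> ok = True

Answer: True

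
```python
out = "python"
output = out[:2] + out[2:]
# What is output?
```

Answer: 'python'

Derivation:
Trace (tracking output):
out = 'python'  # -> out = 'python'
output = out[:2] + out[2:]  # -> output = 'python'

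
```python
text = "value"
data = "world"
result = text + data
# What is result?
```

Answer: 'valueworld'

Derivation:
Trace (tracking result):
text = 'value'  # -> text = 'value'
data = 'world'  # -> data = 'world'
result = text + data  # -> result = 'valueworld'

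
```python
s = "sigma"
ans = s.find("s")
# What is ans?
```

Answer: 0

Derivation:
Trace (tracking ans):
s = 'sigma'  # -> s = 'sigma'
ans = s.find('s')  # -> ans = 0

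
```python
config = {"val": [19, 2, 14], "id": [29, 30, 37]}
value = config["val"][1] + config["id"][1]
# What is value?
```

Trace (tracking value):
config = {'val': [19, 2, 14], 'id': [29, 30, 37]}  # -> config = {'val': [19, 2, 14], 'id': [29, 30, 37]}
value = config['val'][1] + config['id'][1]  # -> value = 32

Answer: 32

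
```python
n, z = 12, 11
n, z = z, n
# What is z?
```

Trace (tracking z):
n, z = (12, 11)  # -> n = 12, z = 11
n, z = (z, n)  # -> n = 11, z = 12

Answer: 12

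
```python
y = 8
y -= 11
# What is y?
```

Trace (tracking y):
y = 8  # -> y = 8
y -= 11  # -> y = -3

Answer: -3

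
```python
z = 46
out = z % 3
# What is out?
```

Answer: 1

Derivation:
Trace (tracking out):
z = 46  # -> z = 46
out = z % 3  # -> out = 1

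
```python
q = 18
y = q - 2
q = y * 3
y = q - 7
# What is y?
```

Answer: 41

Derivation:
Trace (tracking y):
q = 18  # -> q = 18
y = q - 2  # -> y = 16
q = y * 3  # -> q = 48
y = q - 7  # -> y = 41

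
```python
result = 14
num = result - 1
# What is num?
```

Trace (tracking num):
result = 14  # -> result = 14
num = result - 1  # -> num = 13

Answer: 13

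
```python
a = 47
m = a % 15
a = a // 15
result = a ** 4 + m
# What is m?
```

Answer: 2

Derivation:
Trace (tracking m):
a = 47  # -> a = 47
m = a % 15  # -> m = 2
a = a // 15  # -> a = 3
result = a ** 4 + m  # -> result = 83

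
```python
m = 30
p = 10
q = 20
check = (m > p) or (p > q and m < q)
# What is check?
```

Trace (tracking check):
m = 30  # -> m = 30
p = 10  # -> p = 10
q = 20  # -> q = 20
check = m > p or (p > q and m < q)  # -> check = True

Answer: True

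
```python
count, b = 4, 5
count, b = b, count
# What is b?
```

Trace (tracking b):
count, b = (4, 5)  # -> count = 4, b = 5
count, b = (b, count)  # -> count = 5, b = 4

Answer: 4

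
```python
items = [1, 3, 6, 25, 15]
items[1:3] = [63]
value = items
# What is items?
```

Trace (tracking items):
items = [1, 3, 6, 25, 15]  # -> items = [1, 3, 6, 25, 15]
items[1:3] = [63]  # -> items = [1, 63, 25, 15]
value = items  # -> value = [1, 63, 25, 15]

Answer: [1, 63, 25, 15]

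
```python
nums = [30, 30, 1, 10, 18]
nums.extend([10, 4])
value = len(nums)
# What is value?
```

Trace (tracking value):
nums = [30, 30, 1, 10, 18]  # -> nums = [30, 30, 1, 10, 18]
nums.extend([10, 4])  # -> nums = [30, 30, 1, 10, 18, 10, 4]
value = len(nums)  # -> value = 7

Answer: 7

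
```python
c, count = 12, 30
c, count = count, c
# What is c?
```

Trace (tracking c):
c, count = (12, 30)  # -> c = 12, count = 30
c, count = (count, c)  # -> c = 30, count = 12

Answer: 30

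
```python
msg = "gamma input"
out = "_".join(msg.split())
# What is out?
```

Trace (tracking out):
msg = 'gamma input'  # -> msg = 'gamma input'
out = '_'.join(msg.split())  # -> out = 'gamma_input'

Answer: 'gamma_input'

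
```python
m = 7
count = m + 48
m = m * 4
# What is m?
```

Trace (tracking m):
m = 7  # -> m = 7
count = m + 48  # -> count = 55
m = m * 4  # -> m = 28

Answer: 28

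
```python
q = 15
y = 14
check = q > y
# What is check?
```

Answer: True

Derivation:
Trace (tracking check):
q = 15  # -> q = 15
y = 14  # -> y = 14
check = q > y  # -> check = True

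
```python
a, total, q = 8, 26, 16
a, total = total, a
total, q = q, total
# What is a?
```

Answer: 26

Derivation:
Trace (tracking a):
a, total, q = (8, 26, 16)  # -> a = 8, total = 26, q = 16
a, total = (total, a)  # -> a = 26, total = 8
total, q = (q, total)  # -> total = 16, q = 8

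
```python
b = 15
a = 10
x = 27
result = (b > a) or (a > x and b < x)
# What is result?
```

Trace (tracking result):
b = 15  # -> b = 15
a = 10  # -> a = 10
x = 27  # -> x = 27
result = b > a or (a > x and b < x)  # -> result = True

Answer: True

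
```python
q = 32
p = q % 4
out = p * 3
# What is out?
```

Answer: 0

Derivation:
Trace (tracking out):
q = 32  # -> q = 32
p = q % 4  # -> p = 0
out = p * 3  # -> out = 0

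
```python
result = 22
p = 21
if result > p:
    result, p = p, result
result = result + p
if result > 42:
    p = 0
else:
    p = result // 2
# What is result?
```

Answer: 43

Derivation:
Trace (tracking result):
result = 22  # -> result = 22
p = 21  # -> p = 21
if result > p:  # condition is True
    result, p = (p, result)  # -> result = 21, p = 22
result = result + p  # -> result = 43
if result > 42:  # condition is True
    p = 0  # -> p = 0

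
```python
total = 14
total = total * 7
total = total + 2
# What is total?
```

Trace (tracking total):
total = 14  # -> total = 14
total = total * 7  # -> total = 98
total = total + 2  # -> total = 100

Answer: 100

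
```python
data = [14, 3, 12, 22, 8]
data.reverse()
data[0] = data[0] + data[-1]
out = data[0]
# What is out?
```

Answer: 22

Derivation:
Trace (tracking out):
data = [14, 3, 12, 22, 8]  # -> data = [14, 3, 12, 22, 8]
data.reverse()  # -> data = [8, 22, 12, 3, 14]
data[0] = data[0] + data[-1]  # -> data = [22, 22, 12, 3, 14]
out = data[0]  # -> out = 22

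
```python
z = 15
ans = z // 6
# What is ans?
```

Answer: 2

Derivation:
Trace (tracking ans):
z = 15  # -> z = 15
ans = z // 6  # -> ans = 2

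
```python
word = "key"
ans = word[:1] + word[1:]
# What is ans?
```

Answer: 'key'

Derivation:
Trace (tracking ans):
word = 'key'  # -> word = 'key'
ans = word[:1] + word[1:]  # -> ans = 'key'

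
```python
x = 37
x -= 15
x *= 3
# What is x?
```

Answer: 66

Derivation:
Trace (tracking x):
x = 37  # -> x = 37
x -= 15  # -> x = 22
x *= 3  # -> x = 66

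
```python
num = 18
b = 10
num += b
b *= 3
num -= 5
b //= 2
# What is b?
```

Trace (tracking b):
num = 18  # -> num = 18
b = 10  # -> b = 10
num += b  # -> num = 28
b *= 3  # -> b = 30
num -= 5  # -> num = 23
b //= 2  # -> b = 15

Answer: 15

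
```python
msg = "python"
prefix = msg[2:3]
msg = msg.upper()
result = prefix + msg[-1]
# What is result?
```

Trace (tracking result):
msg = 'python'  # -> msg = 'python'
prefix = msg[2:3]  # -> prefix = 't'
msg = msg.upper()  # -> msg = 'PYTHON'
result = prefix + msg[-1]  # -> result = 'tN'

Answer: 'tN'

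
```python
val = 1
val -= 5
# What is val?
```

Trace (tracking val):
val = 1  # -> val = 1
val -= 5  # -> val = -4

Answer: -4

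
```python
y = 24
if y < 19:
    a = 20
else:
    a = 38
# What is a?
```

Answer: 38

Derivation:
Trace (tracking a):
y = 24  # -> y = 24
if y < 19:  # condition is False
else:
    a = 38  # -> a = 38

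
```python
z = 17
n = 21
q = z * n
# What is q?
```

Trace (tracking q):
z = 17  # -> z = 17
n = 21  # -> n = 21
q = z * n  # -> q = 357

Answer: 357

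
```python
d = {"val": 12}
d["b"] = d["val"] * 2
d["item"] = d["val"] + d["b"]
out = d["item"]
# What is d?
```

Trace (tracking d):
d = {'val': 12}  # -> d = {'val': 12}
d['b'] = d['val'] * 2  # -> d = {'val': 12, 'b': 24}
d['item'] = d['val'] + d['b']  # -> d = {'val': 12, 'b': 24, 'item': 36}
out = d['item']  # -> out = 36

Answer: {'val': 12, 'b': 24, 'item': 36}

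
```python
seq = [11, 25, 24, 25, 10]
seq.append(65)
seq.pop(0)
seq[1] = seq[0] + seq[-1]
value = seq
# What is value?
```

Answer: [25, 90, 25, 10, 65]

Derivation:
Trace (tracking value):
seq = [11, 25, 24, 25, 10]  # -> seq = [11, 25, 24, 25, 10]
seq.append(65)  # -> seq = [11, 25, 24, 25, 10, 65]
seq.pop(0)  # -> seq = [25, 24, 25, 10, 65]
seq[1] = seq[0] + seq[-1]  # -> seq = [25, 90, 25, 10, 65]
value = seq  # -> value = [25, 90, 25, 10, 65]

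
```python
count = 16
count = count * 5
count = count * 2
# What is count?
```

Trace (tracking count):
count = 16  # -> count = 16
count = count * 5  # -> count = 80
count = count * 2  # -> count = 160

Answer: 160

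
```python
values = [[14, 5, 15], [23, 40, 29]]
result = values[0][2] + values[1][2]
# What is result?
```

Answer: 44

Derivation:
Trace (tracking result):
values = [[14, 5, 15], [23, 40, 29]]  # -> values = [[14, 5, 15], [23, 40, 29]]
result = values[0][2] + values[1][2]  # -> result = 44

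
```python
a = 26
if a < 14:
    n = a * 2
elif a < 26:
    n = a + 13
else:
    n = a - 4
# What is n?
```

Answer: 22

Derivation:
Trace (tracking n):
a = 26  # -> a = 26
if a < 14:  # condition is False
elif a < 26:  # condition is False
else:
    n = a - 4  # -> n = 22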